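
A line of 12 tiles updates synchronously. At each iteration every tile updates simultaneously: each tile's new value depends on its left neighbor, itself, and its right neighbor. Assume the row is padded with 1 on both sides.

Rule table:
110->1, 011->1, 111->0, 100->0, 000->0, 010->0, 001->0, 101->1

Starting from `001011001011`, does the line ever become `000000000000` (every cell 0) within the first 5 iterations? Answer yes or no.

iteration 1: 000111000110
iteration 2: 000101000111
iteration 3: 000010000100
iteration 4: 000000000000
all cells are 0 at iteration 4

yes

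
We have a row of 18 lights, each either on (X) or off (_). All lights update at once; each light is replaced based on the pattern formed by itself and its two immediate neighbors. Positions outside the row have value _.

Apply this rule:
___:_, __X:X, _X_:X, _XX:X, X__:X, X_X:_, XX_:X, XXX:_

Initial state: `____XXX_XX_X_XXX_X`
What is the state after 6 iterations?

X_X_X_X_XX_X_X_X_X

iteration 1: ___XX_X_XX_X_X_X_X
iteration 2: __XXX_X_XX_X_X_X_X
iteration 3: _XX_X_X_XX_X_X_X_X
iteration 4: XXX_X_X_XX_X_X_X_X
iteration 5: X_X_X_X_XX_X_X_X_X
iteration 6: X_X_X_X_XX_X_X_X_X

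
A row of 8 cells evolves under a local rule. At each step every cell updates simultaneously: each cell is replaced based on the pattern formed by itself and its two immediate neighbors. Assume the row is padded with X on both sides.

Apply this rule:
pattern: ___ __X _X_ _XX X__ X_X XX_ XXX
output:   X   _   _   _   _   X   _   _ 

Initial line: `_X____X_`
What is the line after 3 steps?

_XXXXXX_

step 1: X__XX__X
step 2: ________
step 3: _XXXXXX_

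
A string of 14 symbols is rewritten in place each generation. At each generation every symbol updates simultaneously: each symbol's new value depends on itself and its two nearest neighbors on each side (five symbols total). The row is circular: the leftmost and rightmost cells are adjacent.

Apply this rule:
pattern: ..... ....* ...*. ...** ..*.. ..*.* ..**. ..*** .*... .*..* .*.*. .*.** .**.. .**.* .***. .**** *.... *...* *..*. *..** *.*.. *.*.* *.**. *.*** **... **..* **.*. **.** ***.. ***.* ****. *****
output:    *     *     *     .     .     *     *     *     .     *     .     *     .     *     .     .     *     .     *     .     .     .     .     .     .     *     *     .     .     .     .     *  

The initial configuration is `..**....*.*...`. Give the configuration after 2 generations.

.*.*.*......*.

generation 1: *.*..****...**
generation 2: .*.*.*......*.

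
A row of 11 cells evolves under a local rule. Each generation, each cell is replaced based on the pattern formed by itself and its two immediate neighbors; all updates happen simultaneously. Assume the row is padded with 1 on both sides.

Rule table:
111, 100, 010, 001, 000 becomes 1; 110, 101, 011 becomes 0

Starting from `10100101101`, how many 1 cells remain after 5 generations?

00111100000
11011011111
10000001111
01111110111
00111100011
count of 1: 6

6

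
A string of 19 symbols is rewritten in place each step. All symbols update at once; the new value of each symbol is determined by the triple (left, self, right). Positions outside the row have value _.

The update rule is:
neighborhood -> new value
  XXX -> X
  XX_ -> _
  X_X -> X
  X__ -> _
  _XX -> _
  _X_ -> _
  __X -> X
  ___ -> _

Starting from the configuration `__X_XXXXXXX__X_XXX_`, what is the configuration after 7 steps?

_X_X__X_X_X________

_X_X_XXXXX__X_X_X__
X_X_X_XXX__X_X_X___
_X_X_X_X__X_X_X____
X_X_X_X__X_X_X_____
_X_X_X__X_X_X______
X_X_X__X_X_X_______
_X_X__X_X_X________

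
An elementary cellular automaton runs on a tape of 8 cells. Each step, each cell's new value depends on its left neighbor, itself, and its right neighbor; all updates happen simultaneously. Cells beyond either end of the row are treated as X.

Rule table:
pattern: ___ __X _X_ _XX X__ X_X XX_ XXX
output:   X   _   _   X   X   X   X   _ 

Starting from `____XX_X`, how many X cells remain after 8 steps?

step 1: XXX_XXXX
step 2: __XXX___
step 3: X_X_XXX_
step 4: XX_XX_XX
step 5: _XXXXXX_
step 6: XX____XX
step 7: _XXXX_X_
step 8: XX__XX_X
count of X: 5

5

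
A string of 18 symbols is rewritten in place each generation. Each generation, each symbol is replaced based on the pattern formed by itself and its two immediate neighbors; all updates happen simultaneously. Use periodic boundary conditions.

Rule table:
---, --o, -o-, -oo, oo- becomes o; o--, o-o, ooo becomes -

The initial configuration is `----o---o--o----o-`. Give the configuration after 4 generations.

o-o-o-o-o-oo-o-oo-

generation 1: ooooo-ooo-oo-oooo-
generation 2: o---o-o-o-oo-o--o-
generation 3: o-ooo-o-o-oo-o-oo-
generation 4: o-o-o-o-o-oo-o-oo-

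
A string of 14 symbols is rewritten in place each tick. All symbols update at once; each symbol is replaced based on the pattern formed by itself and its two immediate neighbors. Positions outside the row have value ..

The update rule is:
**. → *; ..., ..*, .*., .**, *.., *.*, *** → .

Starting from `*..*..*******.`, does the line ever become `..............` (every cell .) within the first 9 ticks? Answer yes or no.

............*.
..............
all cells are . at tick 2

yes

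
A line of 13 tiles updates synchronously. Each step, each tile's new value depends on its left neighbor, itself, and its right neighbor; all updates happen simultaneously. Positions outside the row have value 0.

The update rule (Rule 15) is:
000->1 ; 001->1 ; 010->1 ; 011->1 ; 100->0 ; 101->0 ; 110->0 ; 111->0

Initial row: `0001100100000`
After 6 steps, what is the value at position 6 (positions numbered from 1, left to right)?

0

step 1: 1111001101111
step 2: 1000011001000
step 3: 1011110011011
step 4: 1010000110010
step 5: 1010111100110
step 6: 1010100001100
position 6 holds 0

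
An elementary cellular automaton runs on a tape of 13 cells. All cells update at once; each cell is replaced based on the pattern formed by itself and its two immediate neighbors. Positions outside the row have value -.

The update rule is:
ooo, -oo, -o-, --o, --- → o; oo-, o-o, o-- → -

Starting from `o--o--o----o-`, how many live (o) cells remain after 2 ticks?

6

o-oo-oo-oooo-
o-o--o--ooo--
count of o: 6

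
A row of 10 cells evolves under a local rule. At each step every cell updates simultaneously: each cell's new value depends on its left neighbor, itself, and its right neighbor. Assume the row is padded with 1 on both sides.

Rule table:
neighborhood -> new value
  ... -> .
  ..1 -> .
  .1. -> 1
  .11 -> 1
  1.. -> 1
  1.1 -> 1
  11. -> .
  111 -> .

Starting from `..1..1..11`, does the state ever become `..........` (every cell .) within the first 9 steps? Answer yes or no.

1.11.11.1.
.11.11.111
11.11.11..
..11.11.1.
1.1.11.111
.1111.11..
11...11.1.
..1..1.111
1.11.111..
step 9 is 1.11.111.., still not uniform .

no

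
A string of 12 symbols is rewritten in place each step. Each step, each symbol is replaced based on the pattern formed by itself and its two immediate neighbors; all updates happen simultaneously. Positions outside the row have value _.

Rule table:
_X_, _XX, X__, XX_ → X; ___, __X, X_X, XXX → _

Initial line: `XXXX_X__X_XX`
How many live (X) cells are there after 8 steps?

8

step 1: X__X_XX_X_XX
step 2: XX_X_XX_X_XX
step 3: XX_X_XX_X_XX  (fixed point — unchanged through step 8)
count of X: 8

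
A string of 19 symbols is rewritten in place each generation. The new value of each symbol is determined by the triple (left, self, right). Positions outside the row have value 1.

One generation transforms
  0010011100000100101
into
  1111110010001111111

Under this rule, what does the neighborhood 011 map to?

At position 5 the neighborhood is 011; the next row has 1 there.

1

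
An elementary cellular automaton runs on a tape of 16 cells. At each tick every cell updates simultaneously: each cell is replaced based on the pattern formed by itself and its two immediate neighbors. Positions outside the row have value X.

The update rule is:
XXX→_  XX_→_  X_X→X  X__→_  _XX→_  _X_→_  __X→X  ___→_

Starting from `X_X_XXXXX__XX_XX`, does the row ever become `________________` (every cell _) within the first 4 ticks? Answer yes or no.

no

tick 1: _X_X______X__X__
tick 2: X_X______X__X__X
tick 3: _X______X__X__X_
tick 4: X______X__X__X_X
tick 4 is X______X__X__X_X, still not uniform _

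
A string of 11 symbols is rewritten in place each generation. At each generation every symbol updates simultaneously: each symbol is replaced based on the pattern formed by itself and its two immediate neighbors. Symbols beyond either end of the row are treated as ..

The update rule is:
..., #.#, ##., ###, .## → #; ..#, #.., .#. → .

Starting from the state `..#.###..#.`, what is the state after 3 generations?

#..####....
...####.###
##.########

##.########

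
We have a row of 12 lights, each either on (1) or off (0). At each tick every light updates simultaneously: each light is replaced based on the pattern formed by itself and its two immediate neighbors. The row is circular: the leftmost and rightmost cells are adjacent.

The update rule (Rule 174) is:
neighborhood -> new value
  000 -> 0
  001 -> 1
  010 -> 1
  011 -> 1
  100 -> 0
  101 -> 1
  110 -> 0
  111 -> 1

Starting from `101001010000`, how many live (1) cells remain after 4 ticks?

111011110001
110111100011
101111000111
011110001111
count of 1: 8

8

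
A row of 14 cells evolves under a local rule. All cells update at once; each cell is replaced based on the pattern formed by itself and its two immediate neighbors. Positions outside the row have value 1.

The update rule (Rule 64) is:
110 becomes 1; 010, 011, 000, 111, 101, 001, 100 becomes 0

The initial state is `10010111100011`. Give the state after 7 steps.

10000000000000

step 1: 10000000100000
step 2: 10000000000000
step 3: 10000000000000  (fixed point — unchanged through step 7)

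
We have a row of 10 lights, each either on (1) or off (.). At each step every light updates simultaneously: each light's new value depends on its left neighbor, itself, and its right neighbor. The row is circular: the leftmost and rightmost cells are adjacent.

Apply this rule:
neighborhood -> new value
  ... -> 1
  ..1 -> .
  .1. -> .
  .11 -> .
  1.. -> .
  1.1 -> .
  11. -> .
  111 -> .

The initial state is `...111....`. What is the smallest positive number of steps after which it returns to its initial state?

11.....111
...111....

2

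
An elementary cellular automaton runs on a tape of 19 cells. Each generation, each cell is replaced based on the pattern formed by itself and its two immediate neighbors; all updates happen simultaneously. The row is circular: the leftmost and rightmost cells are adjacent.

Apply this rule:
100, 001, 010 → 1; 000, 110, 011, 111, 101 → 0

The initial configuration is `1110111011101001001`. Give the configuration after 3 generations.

1000000000111000011

0000000000001111110
0000000000010000001
1000000000111000011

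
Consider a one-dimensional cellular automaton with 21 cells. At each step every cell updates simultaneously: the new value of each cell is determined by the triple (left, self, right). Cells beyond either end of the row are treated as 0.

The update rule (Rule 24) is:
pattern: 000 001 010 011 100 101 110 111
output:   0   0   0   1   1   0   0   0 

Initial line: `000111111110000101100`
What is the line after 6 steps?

000100000001000001010
000010000000100000001
000001000000010000000
000000100000001000000
000000010000000100000
000000001000000010000

000000001000000010000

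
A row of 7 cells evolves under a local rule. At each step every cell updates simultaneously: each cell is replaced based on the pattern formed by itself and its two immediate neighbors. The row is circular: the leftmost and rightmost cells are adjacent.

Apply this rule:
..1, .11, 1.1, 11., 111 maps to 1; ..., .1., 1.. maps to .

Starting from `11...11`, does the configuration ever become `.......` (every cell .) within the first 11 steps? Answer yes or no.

11..111
11.1111
1111111
1111111  (fixed point — unchanged through step 11)
step 11 is 1111111, still not uniform .

no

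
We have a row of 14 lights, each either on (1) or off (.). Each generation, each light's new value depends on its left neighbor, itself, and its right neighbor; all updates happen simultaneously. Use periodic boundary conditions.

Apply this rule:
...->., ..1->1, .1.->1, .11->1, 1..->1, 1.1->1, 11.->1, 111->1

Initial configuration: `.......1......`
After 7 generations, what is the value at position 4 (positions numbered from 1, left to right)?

1

generation 1: ......111.....
generation 2: .....11111....
generation 3: ....1111111...
generation 4: ...111111111..
generation 5: ..11111111111.
generation 6: .1111111111111
generation 7: 11111111111111
position 4 holds 1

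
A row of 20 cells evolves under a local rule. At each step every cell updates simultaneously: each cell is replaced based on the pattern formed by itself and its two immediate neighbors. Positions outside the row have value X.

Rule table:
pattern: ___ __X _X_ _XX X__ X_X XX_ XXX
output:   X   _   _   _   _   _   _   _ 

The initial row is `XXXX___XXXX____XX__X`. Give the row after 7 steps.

_____X______XX______
_XXX___XXXX____XXXX_
_____X______XX______  (repeats step 1; period 2)
step 7: _____X______XX______

_____X______XX______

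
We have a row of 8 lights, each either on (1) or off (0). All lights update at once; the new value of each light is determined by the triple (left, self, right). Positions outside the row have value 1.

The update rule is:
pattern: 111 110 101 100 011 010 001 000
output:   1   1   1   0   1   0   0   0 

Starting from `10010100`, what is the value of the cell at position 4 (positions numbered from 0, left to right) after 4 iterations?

0

10001000
10000000
10000000  (fixed point — unchanged through iteration 4)
position 4 holds 0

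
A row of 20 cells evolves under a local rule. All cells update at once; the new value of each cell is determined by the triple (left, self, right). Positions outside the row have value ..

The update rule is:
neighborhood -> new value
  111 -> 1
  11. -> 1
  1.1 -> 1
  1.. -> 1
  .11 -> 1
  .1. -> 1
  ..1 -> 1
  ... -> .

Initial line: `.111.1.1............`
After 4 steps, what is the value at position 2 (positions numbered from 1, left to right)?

1

step 1: 111111111...........
step 2: 1111111111..........
step 3: 11111111111.........
step 4: 111111111111........
position 2 holds 1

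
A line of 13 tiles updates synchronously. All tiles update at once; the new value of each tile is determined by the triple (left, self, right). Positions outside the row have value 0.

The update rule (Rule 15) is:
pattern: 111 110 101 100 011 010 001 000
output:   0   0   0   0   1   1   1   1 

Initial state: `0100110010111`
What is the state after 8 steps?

1010101001001

step 1: 1101100110100
step 2: 1001001100101
step 3: 1011011001101
step 4: 1010010011001
step 5: 1010110110011
step 6: 1010100100110
step 7: 1010101101100
step 8: 1010101001001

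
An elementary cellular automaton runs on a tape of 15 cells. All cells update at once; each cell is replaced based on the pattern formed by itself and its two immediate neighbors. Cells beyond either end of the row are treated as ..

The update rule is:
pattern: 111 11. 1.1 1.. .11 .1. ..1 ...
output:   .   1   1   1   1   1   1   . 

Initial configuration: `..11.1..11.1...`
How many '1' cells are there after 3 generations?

7

generation 1: .111111111111..
generation 2: 11..........11.
generation 3: 111........1111
count of 1: 7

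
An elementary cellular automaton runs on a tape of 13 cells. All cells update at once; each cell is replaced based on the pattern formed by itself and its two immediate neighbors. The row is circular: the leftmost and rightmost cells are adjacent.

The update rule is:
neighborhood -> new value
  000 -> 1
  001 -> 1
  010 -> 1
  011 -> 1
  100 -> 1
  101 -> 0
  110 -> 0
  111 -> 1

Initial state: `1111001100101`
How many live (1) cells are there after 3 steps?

10

1110111011101
1100110011001
1011101110111
count of 1: 10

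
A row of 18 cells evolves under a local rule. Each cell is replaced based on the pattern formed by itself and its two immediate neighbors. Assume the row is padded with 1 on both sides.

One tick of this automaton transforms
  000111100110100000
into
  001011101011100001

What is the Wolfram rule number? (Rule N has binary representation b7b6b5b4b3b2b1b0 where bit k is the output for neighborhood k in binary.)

230

position 4: 111 → 1  (bit 7 = 1)
position 6: 110 → 1  (bit 6 = 1)
position 11: 101 → 1  (bit 5 = 1)
position 0: 100 → 0  (bit 4 = 0)
position 3: 011 → 0  (bit 3 = 0)
position 12: 010 → 1  (bit 2 = 1)
position 2: 001 → 1  (bit 1 = 1)
position 1: 000 → 0  (bit 0 = 0)
bits b7..b0 = 11100110 = 230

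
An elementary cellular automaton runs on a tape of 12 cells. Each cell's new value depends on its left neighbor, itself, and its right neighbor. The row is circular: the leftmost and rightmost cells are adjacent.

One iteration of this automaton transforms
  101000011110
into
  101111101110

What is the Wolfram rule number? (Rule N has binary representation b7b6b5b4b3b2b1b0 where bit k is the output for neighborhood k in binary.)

215

position 8: 111 → 1  (bit 7 = 1)
position 10: 110 → 1  (bit 6 = 1)
position 1: 101 → 0  (bit 5 = 0)
position 3: 100 → 1  (bit 4 = 1)
position 7: 011 → 0  (bit 3 = 0)
position 0: 010 → 1  (bit 2 = 1)
position 6: 001 → 1  (bit 1 = 1)
position 4: 000 → 1  (bit 0 = 1)
bits b7..b0 = 11010111 = 215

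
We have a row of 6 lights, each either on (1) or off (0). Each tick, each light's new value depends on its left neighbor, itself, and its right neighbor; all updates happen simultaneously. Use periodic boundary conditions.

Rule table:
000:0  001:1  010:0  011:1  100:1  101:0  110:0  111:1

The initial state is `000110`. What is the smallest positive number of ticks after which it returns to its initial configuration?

12

tick 1: 001101
tick 2: 111000
tick 3: 110101
tick 4: 100001
tick 5: 010011
tick 6: 001110
tick 7: 011101
tick 8: 011000
tick 9: 110100
tick 10: 100011
tick 11: 010111
tick 12: 000110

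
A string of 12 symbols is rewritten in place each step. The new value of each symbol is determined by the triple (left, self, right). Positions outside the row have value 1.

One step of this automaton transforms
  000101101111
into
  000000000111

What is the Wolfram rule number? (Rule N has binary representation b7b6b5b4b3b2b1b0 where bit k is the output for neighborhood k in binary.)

position 9: 111 → 1  (bit 7 = 1)
position 6: 110 → 0  (bit 6 = 0)
position 4: 101 → 0  (bit 5 = 0)
position 0: 100 → 0  (bit 4 = 0)
position 5: 011 → 0  (bit 3 = 0)
position 3: 010 → 0  (bit 2 = 0)
position 2: 001 → 0  (bit 1 = 0)
position 1: 000 → 0  (bit 0 = 0)
bits b7..b0 = 10000000 = 128

128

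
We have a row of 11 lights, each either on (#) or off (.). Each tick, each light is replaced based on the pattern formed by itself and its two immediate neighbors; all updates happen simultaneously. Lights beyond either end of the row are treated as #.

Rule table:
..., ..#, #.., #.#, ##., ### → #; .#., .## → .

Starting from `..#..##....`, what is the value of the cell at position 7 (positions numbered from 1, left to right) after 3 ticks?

tick 1: ##.##.#####
tick 2: ###.##.####
tick 3: ####.##.###
position 7 holds #

#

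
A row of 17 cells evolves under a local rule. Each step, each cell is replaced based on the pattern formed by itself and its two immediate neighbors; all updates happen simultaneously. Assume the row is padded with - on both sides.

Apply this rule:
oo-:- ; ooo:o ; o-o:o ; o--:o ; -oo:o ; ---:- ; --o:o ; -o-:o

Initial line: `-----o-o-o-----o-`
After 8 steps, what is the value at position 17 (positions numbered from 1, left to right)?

-

----ooooooo---ooo
---ooooooo-o-ooo-
--ooooooo-ooooo-o
-ooooooo-ooooo-oo
ooooooo-ooooo-oo-
oooooo-ooooo-oo-o
ooooo-ooooo-oo-oo
oooo-ooooo-oo-oo-
position 17 holds -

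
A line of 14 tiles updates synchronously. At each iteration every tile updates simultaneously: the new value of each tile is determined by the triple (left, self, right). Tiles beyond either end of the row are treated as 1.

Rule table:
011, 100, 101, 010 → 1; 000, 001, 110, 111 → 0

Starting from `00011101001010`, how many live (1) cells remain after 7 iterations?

10010011101111
01011010011000
11110111010100
00001100111110
10001010100001
01001111110001
11101000001001
count of 1: 6

6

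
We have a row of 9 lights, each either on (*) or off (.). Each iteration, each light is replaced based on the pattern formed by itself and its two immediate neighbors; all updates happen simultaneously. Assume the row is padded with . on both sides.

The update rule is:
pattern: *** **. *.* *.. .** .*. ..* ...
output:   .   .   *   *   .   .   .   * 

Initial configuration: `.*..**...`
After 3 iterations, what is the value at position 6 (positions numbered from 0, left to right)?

..*...***
*..**....
.*...****
position 6 holds *

*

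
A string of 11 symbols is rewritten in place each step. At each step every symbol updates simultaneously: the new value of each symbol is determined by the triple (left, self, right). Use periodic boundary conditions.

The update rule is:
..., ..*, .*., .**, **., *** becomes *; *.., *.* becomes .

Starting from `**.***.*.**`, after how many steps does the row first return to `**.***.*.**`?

1

**.***.*.**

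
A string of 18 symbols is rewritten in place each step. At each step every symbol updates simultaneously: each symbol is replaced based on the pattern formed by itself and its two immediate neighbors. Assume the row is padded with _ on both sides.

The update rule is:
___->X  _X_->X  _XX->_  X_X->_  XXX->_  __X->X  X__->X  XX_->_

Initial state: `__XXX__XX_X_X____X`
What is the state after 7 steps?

XX___XX____XXXXXXX

step 1: XX___XX___X_XXXXXX
step 2: __XXX__XXXX_______
step 3: XX___XX____XXXXXXX
step 4: __XXX__XXXX_______  (repeats step 2; period 2)
step 7: XX___XX____XXXXXXX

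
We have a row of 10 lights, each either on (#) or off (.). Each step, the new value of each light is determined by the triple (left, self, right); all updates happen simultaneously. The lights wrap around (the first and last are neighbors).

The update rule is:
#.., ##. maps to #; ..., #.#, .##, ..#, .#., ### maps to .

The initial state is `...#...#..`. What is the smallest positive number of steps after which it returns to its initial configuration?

....#...#.
.....#...#
#.....#...
.#.....#..
..#.....#.
...#.....#
#...#.....
.#...#....
..#...#...
...#...#..

10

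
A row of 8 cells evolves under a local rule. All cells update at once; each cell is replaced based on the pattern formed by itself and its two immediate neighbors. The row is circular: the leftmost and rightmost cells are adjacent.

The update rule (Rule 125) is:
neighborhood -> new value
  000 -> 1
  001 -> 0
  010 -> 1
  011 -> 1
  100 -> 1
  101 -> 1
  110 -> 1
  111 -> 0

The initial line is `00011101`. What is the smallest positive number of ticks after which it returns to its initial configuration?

tick 1: 11010111
tick 2: 01111100
tick 3: 01000111
tick 4: 11110101
tick 5: 00011111
tick 6: 11010001
tick 7: 01111101
tick 8: 11000111
tick 9: 01110100
tick 10: 01011111
tick 11: 11110001
tick 12: 00011101

12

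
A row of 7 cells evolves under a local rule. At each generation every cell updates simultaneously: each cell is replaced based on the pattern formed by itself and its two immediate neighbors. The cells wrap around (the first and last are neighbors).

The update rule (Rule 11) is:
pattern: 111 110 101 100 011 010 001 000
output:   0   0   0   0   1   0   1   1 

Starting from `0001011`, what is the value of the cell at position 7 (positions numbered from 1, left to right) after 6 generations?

0

0110010
1100100
1001001
0010011
0100110
1001100
position 7 holds 0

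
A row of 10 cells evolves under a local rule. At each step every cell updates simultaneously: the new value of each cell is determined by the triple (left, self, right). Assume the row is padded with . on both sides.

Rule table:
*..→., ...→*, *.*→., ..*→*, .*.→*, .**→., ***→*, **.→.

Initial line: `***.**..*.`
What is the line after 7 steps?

*.***.*.**

.*.....**.
**.****...
....**..**
****...*..
.**..***.*
*...*.*..*
*.***.*.**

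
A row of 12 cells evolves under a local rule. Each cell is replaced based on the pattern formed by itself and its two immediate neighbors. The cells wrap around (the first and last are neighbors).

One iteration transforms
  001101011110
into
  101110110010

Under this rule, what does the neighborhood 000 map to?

1

At position 0 the neighborhood is 000; the next row has 1 there.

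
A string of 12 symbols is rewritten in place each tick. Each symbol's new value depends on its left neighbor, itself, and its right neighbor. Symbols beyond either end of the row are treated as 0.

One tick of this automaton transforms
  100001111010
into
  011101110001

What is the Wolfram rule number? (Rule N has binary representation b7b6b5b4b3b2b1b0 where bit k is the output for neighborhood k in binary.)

153

position 6: 111 → 1  (bit 7 = 1)
position 8: 110 → 0  (bit 6 = 0)
position 9: 101 → 0  (bit 5 = 0)
position 1: 100 → 1  (bit 4 = 1)
position 5: 011 → 1  (bit 3 = 1)
position 0: 010 → 0  (bit 2 = 0)
position 4: 001 → 0  (bit 1 = 0)
position 2: 000 → 1  (bit 0 = 1)
bits b7..b0 = 10011001 = 153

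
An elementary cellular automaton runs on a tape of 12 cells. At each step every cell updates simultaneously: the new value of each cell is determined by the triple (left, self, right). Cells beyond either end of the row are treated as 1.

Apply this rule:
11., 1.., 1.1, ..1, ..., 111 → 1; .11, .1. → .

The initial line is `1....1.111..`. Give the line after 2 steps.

step 1: 11111.1.1111
step 2: 111111.1.111

111111.1.111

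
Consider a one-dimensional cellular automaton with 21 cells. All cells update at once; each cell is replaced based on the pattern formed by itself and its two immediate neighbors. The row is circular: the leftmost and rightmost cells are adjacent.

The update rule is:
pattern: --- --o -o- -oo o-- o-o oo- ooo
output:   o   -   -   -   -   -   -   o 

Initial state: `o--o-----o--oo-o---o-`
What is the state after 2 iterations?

-----ooo---------o---
oooo--o--ooooooo---oo

oooo--o--ooooooo---oo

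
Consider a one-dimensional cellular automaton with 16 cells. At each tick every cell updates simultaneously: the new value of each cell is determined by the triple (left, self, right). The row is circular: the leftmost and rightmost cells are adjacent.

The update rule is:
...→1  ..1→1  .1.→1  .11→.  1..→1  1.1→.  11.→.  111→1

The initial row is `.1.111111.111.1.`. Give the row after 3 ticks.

.........1111...

11..1111...1..11
1.11.11.111111.1
.........1111...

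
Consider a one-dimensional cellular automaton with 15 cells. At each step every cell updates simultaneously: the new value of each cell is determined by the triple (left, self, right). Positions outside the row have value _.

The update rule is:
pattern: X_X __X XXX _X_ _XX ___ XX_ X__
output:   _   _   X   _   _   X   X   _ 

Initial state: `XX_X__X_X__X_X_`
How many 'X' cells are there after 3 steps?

_X_____________
___XXXXXXXXXXXX
XX__XXXXXXXXXXX
count of X: 13

13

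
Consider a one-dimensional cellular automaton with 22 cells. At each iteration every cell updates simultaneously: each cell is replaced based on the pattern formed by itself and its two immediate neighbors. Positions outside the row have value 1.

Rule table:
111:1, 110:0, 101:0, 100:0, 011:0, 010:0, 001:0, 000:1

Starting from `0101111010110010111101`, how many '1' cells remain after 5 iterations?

11

0000110000000000011000
0110000111111111000010
0000110011111110011000
0110000001111100000010
0000111100111001111000
count of 1: 11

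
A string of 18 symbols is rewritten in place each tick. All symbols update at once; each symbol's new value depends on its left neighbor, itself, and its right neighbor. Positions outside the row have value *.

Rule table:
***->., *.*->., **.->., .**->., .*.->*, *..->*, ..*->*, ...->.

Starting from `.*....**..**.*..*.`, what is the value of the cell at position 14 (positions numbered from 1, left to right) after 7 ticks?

*

.**..*..**...****.
...*****..*.*.....
*.*.....***.**...*
..**...*......*.*.
**..*.***....**.*.
..***....*..*...*.
**...*..******.**.
position 14 holds *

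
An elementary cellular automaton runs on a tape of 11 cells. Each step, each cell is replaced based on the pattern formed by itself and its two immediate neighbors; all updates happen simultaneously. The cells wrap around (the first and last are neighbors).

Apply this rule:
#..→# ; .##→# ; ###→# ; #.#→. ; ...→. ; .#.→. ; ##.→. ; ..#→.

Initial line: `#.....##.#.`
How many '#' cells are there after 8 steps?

2

step 1: .#....#....
step 2: ..#....#...
step 3: ...#....#..
step 4: ....#....#.
step 5: .....#....#
step 6: #.....#....
step 7: .#.....#...
step 8: ..#.....#..
count of #: 2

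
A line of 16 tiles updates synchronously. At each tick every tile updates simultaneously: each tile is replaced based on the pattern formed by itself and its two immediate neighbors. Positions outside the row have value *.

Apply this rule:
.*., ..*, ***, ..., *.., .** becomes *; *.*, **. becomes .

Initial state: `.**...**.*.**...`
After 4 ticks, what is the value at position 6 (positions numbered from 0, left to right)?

.*.****..*.*.***
.*.***.***.*.***
.*.**..**..*.***
.*.*.***.***.***
position 6 holds *

*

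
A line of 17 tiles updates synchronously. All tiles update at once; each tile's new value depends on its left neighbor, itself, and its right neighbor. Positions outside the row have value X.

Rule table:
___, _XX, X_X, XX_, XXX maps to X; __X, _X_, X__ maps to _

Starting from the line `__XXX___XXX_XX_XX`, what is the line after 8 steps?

__XXX_X_XXXXXXXXX
__XXXX_XXXXXXXXXX
__XXXXXXXXXXXXXXX
__XXXXXXXXXXXXXXX  (fixed point — unchanged through step 8)

__XXXXXXXXXXXXXXX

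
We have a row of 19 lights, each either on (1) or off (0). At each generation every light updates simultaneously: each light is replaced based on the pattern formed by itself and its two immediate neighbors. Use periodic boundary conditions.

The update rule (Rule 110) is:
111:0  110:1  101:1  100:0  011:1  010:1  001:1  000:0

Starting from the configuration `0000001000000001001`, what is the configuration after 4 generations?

0011111000011100011

0000011000000011011
0000111000000111111
0001101000001100001
0011111000011100011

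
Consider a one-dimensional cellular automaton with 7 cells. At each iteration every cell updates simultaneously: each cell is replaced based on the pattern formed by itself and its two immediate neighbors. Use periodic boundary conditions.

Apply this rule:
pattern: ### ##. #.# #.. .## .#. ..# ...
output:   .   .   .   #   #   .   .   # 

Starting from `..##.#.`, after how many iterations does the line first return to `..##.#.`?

7

iteration 1: #.#...#
iteration 2: ...##.#
iteration 3: ##.#...
iteration 4: #...##.
iteration 5: .##.#..
iteration 6: .#...##
iteration 7: ..##.#.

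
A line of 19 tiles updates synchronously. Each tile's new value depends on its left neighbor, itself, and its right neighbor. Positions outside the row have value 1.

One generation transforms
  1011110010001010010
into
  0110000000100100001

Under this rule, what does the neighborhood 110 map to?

0

At position 0 the neighborhood is 110; the next row has 0 there.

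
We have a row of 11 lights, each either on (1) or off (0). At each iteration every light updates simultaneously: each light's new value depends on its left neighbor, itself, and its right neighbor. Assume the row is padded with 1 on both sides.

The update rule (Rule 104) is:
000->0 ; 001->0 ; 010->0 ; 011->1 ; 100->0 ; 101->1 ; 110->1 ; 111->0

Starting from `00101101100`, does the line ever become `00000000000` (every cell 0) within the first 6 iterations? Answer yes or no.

00011111100
00010000100
00000000000
all cells are 0 at iteration 3

yes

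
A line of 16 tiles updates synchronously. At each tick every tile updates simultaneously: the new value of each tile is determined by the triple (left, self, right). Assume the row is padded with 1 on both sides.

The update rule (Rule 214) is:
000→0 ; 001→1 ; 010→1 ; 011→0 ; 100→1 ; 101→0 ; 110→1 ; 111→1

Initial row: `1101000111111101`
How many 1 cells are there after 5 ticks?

tick 1: 1101101011111100
tick 2: 1100101001111111
tick 3: 1111101110111111
tick 4: 1111100110011111
tick 5: 1111111011101111
count of 1: 14

14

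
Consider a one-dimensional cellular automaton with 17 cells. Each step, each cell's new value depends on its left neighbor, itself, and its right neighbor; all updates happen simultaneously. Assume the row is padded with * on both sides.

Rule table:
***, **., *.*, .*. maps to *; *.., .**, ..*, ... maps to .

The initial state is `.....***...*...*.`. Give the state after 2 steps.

.......*...*....*

step 1: ......**...*...**
step 2: .......*...*....*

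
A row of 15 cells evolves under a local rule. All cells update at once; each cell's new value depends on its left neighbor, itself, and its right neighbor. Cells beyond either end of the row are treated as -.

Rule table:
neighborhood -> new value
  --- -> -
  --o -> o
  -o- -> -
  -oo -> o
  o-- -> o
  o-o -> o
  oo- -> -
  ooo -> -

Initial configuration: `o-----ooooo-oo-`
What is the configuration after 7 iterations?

o-o-oo-oo-o-o-o

-o---oo----oo-o
o-o-oo-o--oo-o-
-o-oo-o-ooo-o-o
o-oo-o-oo--o-o-
-oo-o-oo-oo-o-o
oo-o-oo-oo-o-o-
o-o-oo-oo-o-o-o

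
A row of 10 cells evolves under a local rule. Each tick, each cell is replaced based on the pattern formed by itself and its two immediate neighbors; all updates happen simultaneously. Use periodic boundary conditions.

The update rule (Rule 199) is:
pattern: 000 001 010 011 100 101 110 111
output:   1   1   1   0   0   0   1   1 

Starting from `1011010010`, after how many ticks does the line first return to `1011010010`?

2

1001010110
1011010010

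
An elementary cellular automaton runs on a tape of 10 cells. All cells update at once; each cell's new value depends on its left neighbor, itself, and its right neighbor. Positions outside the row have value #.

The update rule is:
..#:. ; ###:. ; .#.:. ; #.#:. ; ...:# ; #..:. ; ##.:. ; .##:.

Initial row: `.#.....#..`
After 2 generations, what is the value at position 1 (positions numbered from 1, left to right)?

...###....
.#.....##.
position 1 holds .

.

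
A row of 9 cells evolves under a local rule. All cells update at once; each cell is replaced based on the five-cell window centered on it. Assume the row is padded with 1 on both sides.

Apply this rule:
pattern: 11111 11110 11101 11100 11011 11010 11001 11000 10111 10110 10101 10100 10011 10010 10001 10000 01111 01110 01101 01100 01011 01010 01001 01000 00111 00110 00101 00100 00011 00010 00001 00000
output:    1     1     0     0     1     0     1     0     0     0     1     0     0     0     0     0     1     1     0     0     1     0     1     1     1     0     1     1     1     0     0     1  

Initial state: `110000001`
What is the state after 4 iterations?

iteration 1: 100011011
iteration 2: 000100101
iteration 3: 000110110
iteration 4: 001001001

001001001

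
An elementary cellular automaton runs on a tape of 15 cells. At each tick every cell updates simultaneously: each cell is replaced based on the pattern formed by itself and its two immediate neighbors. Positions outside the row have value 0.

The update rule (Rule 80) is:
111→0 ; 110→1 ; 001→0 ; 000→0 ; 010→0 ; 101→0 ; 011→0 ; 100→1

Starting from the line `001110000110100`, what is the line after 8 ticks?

000000000001100

000011000010010
000001100001001
000000110000100
000000011000010
000000001100001
000000000110000
000000000011000
000000000001100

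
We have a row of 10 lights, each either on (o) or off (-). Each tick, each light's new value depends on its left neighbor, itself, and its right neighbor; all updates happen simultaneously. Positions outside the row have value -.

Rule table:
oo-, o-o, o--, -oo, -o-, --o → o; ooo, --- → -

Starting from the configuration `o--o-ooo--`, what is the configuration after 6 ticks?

oooooo-oo-
o----ooooo
oo--oo---o
ooooooo-oo
o-----oooo
oo---oo--o

oo---oo--o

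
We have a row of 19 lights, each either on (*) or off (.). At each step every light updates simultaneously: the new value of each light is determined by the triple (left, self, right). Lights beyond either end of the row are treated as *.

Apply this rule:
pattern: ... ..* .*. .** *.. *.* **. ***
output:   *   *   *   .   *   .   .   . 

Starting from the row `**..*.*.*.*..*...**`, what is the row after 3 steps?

..*****.*********..

step 1: ..***.*.*.*******..
step 2: **....*.*........**
step 3: ..*****.*********..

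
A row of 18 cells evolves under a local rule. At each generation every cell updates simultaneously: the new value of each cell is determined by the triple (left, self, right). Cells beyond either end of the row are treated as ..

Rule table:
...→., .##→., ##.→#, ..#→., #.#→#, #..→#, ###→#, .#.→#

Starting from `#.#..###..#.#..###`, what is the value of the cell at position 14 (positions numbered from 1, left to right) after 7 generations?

#

generation 1: ####..###.####..##
generation 2: .####..###.####..#
generation 3: ..####..###.####.#
generation 4: ...####..###.#####
generation 5: ....####..###.####
generation 6: .....####..###.###
generation 7: ......####..###.##
position 14 holds #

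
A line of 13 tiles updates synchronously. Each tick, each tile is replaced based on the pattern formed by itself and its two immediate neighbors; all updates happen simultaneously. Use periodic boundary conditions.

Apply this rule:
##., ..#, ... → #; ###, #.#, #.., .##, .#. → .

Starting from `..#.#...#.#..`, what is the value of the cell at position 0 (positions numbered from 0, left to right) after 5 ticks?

#

tick 1: ##....##....#
tick 2: .#.###.#.###.
tick 3: #....#.....#.
tick 4: ..###..####..
tick 5: ##..#.#...#.#
position 0 holds #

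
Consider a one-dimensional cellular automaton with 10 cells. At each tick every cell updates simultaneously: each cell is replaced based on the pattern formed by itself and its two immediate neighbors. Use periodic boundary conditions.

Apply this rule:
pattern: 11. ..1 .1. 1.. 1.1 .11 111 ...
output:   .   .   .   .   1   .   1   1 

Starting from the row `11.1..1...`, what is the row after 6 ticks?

1..11111..

..1.....1.
1...111...
..1..1..1.
1.........
..1111111.
1..11111..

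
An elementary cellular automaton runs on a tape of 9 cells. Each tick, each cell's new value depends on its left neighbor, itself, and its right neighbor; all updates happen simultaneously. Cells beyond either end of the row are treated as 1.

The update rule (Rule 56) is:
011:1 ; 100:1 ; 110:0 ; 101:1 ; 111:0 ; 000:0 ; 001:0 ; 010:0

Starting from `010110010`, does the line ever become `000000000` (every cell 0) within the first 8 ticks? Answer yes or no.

no

tick 1: 101101001
tick 2: 011010101
tick 3: 110101011
tick 4: 001010110
tick 5: 100101101
tick 6: 010011011
tick 7: 101010110
tick 8: 010101101
tick 8 is 010101101, still not uniform 0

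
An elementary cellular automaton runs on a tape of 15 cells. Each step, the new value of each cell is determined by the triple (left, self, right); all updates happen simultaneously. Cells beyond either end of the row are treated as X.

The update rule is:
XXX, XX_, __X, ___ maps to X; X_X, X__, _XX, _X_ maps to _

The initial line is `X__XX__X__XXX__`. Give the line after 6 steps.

X____XXX_XXXXXX

X_X_X_X__X_XX_X
X_______X___X__
X_XXXXXX__XX__X
X__XXXXX_X_X_X_
X_X_XXXX_______
X____XXX_XXXXXX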